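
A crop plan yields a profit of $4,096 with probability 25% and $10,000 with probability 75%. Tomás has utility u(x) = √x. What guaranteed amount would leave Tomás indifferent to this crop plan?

E[u] = 0.25·√4096 + 0.75·√10000 = 0.25·64 + 0.75·100 = 91
CE = (91)² = 8281

$8,281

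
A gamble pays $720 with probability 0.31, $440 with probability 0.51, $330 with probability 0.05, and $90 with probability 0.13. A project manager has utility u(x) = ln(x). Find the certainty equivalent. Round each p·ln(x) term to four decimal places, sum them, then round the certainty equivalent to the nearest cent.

$411.13

E[u] = 0.31·ln(720) + 0.51·ln(440) + 0.05·ln(330) + 0.13·ln(90) = 2.0396 + 3.1043 + 0.2900 + 0.5850 = 6.0189
CE = e^6.0189 ≈ 411.13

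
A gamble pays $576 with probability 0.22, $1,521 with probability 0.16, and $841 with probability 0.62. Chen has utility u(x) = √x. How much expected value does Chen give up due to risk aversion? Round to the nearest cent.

E[u] = 0.22·√576 + 0.16·√1521 + 0.62·√841 = 0.22·24 + 0.16·39 + 0.62·29 = 29.5
CE = (29.5)² = 870.25
Risk premium = EV − CE = 891.5 − 870.25 = 21.25

$21.25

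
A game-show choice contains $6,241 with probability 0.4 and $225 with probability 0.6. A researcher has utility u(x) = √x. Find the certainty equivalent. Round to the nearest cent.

$1,648.36

E[u] = 0.4·√6241 + 0.6·√225 = 0.4·79 + 0.6·15 = 40.6
CE = (40.6)² = 1648.36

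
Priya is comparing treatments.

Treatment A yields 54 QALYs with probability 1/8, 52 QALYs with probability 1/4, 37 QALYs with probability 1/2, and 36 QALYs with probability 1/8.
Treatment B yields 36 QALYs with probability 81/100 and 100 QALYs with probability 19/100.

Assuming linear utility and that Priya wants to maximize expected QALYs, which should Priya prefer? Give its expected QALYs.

Treatment B (48.16 QALYs)

Treatment A = 1/8 × 54 + 1/4 × 52 + 1/2 × 37 + 1/8 × 36 = 6.75 + 13 + 18.5 + 4.5 = 42.75
Treatment B = 81/100 × 36 + 19/100 × 100 = 29.16 + 19 = 48.16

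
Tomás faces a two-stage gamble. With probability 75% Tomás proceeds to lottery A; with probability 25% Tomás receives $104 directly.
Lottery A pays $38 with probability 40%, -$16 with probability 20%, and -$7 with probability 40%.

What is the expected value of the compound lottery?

EV(A) = 0.4 × 38 + 0.2 × (-16) + 0.4 × (-7) = 15.2 − 3.2 − 2.8 = 9.2
Branch B: 104 (certain)
Overall = 0.75 × 9.2 + 0.25 × 104 = 6.9 + 26 = 32.9

$32.90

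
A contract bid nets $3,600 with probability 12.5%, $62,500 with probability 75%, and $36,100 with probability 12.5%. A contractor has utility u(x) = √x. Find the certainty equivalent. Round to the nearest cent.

E[u] = 0.125·√3600 + 0.75·√62500 + 0.125·√36100 = 0.125·60 + 0.75·250 + 0.125·190 = 218.75
CE = (218.75)² = 47851.5625

$47,851.56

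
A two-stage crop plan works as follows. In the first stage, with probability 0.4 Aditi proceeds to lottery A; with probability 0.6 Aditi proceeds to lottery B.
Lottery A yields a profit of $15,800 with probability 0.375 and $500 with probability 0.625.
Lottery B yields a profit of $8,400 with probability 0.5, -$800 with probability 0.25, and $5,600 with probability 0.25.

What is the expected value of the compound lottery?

EV(A) = 0.375 × 15800 + 0.625 × 500 = 5925 + 312.5 = 6237.5
EV(B) = 0.5 × 8400 + 0.25 × (-800) + 0.25 × 5600 = 4200 − 200 + 1400 = 5400
Overall = 0.4 × 6237.5 + 0.6 × 5400 = 2495 + 3240 = 5735

$5,735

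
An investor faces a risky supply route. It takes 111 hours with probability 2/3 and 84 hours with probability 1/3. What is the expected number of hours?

EV = 2/3 × 111 + 1/3 × 84 = 74 + 28 = 102

102 hours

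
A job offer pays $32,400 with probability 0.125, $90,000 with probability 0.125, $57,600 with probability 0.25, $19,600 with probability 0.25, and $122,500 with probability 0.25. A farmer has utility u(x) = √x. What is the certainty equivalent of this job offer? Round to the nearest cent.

$58,806.25

E[u] = 0.125·√32400 + 0.125·√90000 + 0.25·√57600 + 0.25·√19600 + 0.25·√122500 = 0.125·180 + 0.125·300 + 0.25·240 + 0.25·140 + 0.25·350 = 242.5
CE = (242.5)² = 58806.25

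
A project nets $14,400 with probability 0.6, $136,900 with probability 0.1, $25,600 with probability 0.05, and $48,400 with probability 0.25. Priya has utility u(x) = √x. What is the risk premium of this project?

E[u] = 0.6·√14400 + 0.1·√136900 + 0.05·√25600 + 0.25·√48400 = 0.6·120 + 0.1·370 + 0.05·160 + 0.25·220 = 172
CE = (172)² = 29584
Risk premium = EV − CE = 35710 − 29584 = 6126

$6,126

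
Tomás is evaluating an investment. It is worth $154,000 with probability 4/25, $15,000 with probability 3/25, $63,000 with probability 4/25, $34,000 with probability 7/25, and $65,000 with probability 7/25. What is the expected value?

EV = 4/25 × 154000 + 3/25 × 15000 + 4/25 × 63000 + 7/25 × 34000 + 7/25 × 65000 = 24640 + 1800 + 10080 + 9520 + 18200 = 64240

$64,240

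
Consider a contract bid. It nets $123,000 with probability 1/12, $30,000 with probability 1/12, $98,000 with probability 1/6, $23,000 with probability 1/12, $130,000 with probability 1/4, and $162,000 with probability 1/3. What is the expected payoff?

EV = 1/12 × 123000 + 1/12 × 30000 + 1/6 × 98000 + 1/12 × 23000 + 1/4 × 130000 + 1/3 × 162000 = 10250 + 2500 + 16333.3333 + 1916.6667 + 32500 + 54000 = 117500

$117,500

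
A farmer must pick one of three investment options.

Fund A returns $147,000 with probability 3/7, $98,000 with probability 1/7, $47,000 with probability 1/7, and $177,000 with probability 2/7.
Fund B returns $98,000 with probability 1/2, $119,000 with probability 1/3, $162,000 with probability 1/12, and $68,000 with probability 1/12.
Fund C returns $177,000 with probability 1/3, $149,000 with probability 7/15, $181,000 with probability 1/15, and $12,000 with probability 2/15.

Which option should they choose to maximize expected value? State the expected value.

Fund A = 3/7 × 147000 + 1/7 × 98000 + 1/7 × 47000 + 2/7 × 177000 = 63000 + 14000 + 6714.2857 + 50571.4286 = 134285.7143
Fund B = 1/2 × 98000 + 1/3 × 119000 + 1/12 × 162000 + 1/12 × 68000 = 49000 + 39666.6667 + 13500 + 5666.6667 = 107833.3333
Fund C = 1/3 × 177000 + 7/15 × 149000 + 1/15 × 181000 + 2/15 × 12000 = 59000 + 69533.3333 + 12066.6667 + 1600 = 142200

Fund C ($142,200)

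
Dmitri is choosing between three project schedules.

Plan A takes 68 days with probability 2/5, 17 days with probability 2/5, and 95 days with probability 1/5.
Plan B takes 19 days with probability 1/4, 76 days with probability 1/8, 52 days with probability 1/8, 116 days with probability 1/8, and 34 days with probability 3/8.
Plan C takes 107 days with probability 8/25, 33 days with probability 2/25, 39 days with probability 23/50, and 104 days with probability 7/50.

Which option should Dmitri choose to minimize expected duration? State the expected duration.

Plan A = 2/5 × 68 + 2/5 × 17 + 1/5 × 95 = 27.2 + 6.8 + 19 = 53
Plan B = 1/4 × 19 + 1/8 × 76 + 1/8 × 52 + 1/8 × 116 + 3/8 × 34 = 4.75 + 9.5 + 6.5 + 14.5 + 12.75 = 48
Plan C = 8/25 × 107 + 2/25 × 33 + 23/50 × 39 + 7/50 × 104 = 34.24 + 2.64 + 17.94 + 14.56 = 69.38

Plan B (48 days)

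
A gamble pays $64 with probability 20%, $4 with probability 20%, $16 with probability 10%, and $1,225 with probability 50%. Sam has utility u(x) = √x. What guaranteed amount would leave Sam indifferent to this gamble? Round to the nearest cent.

$396.01

E[u] = 0.2·√64 + 0.2·√4 + 0.1·√16 + 0.5·√1225 = 0.2·8 + 0.2·2 + 0.1·4 + 0.5·35 = 19.9
CE = (19.9)² = 396.01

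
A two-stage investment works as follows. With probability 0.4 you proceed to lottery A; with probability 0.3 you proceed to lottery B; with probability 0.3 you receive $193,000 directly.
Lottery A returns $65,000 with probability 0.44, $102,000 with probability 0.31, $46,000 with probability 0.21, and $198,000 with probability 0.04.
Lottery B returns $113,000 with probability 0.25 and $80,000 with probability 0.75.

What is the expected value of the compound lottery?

$115,495

EV(A) = 0.44 × 65000 + 0.31 × 102000 + 0.21 × 46000 + 0.04 × 198000 = 28600 + 31620 + 9660 + 7920 = 77800
EV(B) = 0.25 × 113000 + 0.75 × 80000 = 28250 + 60000 = 88250
Branch C: 193000 (certain)
Overall = 0.4 × 77800 + 0.3 × 88250 + 0.3 × 193000 = 31120 + 26475 + 57900 = 115495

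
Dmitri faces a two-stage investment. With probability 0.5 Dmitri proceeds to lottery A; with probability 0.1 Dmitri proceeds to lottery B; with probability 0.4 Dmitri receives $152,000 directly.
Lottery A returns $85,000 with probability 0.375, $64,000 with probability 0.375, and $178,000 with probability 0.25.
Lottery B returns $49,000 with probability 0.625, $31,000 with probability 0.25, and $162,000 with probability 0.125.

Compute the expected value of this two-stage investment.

EV(A) = 0.375 × 85000 + 0.375 × 64000 + 0.25 × 178000 = 31875 + 24000 + 44500 = 100375
EV(B) = 0.625 × 49000 + 0.25 × 31000 + 0.125 × 162000 = 30625 + 7750 + 20250 = 58625
Branch C: 152000 (certain)
Overall = 0.5 × 100375 + 0.1 × 58625 + 0.4 × 152000 = 50187.5 + 5862.5 + 60800 = 116850

$116,850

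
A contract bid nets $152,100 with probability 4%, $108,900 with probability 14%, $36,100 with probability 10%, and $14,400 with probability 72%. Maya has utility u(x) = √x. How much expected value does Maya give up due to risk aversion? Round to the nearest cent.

$7,352.16

E[u] = 0.04·√152100 + 0.14·√108900 + 0.1·√36100 + 0.72·√14400 = 0.04·390 + 0.14·330 + 0.1·190 + 0.72·120 = 167.2
CE = (167.2)² = 27955.84
Risk premium = EV − CE = 35308 − 27955.84 = 7352.16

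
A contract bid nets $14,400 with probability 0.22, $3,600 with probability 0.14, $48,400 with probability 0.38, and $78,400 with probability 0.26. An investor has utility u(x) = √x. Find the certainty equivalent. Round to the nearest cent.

E[u] = 0.22·√14400 + 0.14·√3600 + 0.38·√48400 + 0.26·√78400 = 0.22·120 + 0.14·60 + 0.38·220 + 0.26·280 = 191.2
CE = (191.2)² = 36557.44

$36,557.44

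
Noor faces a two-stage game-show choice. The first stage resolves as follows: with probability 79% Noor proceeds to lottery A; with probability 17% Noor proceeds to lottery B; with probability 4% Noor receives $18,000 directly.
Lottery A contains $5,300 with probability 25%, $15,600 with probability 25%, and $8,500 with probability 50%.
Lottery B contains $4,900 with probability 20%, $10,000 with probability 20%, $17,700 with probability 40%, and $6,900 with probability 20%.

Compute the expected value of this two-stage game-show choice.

EV(A) = 0.25 × 5300 + 0.25 × 15600 + 0.5 × 8500 = 1325 + 3900 + 4250 = 9475
EV(B) = 0.2 × 4900 + 0.2 × 10000 + 0.4 × 17700 + 0.2 × 6900 = 980 + 2000 + 7080 + 1380 = 11440
Branch C: 18000 (certain)
Overall = 0.79 × 9475 + 0.17 × 11440 + 0.04 × 18000 = 7485.25 + 1944.8 + 720 = 10150.05

$10,150.05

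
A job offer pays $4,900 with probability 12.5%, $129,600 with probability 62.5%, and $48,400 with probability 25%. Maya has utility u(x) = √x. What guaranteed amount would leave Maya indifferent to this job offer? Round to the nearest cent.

E[u] = 0.125·√4900 + 0.625·√129600 + 0.25·√48400 = 0.125·70 + 0.625·360 + 0.25·220 = 288.75
CE = (288.75)² = 83376.5625

$83,376.56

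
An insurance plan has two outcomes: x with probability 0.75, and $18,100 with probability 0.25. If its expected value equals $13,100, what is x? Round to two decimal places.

0.75·x + 0.25·18100 = 13100
0.75·x = 13100 − 4525 = 8575
x = 8575 / 0.75 = 11433.3333

x = $11,433.33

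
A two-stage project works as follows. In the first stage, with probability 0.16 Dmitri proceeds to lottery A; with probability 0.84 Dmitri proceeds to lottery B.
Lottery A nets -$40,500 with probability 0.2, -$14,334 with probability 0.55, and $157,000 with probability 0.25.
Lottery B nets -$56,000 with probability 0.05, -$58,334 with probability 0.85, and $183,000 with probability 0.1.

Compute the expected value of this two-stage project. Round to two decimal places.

EV(A) = 0.2 × (-40500) + 0.55 × (-14334) + 0.25 × 157000 = -8100 − 7883.7 + 39250 = 23266.3
EV(B) = 0.05 × (-56000) + 0.85 × (-58334) + 0.1 × 183000 = -2800 − 49583.9 + 18300 = -34083.9
Overall = 0.16 × 23266.3 + 0.84 × (-34083.9) = 3722.608 − 28630.476 = -24907.868

-$24,907.87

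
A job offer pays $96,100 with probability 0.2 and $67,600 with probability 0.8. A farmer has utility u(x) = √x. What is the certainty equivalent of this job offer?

E[u] = 0.2·√96100 + 0.8·√67600 = 0.2·310 + 0.8·260 = 270
CE = (270)² = 72900

$72,900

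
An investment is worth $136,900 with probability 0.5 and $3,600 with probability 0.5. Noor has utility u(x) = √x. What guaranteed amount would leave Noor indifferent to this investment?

$46,225

E[u] = 0.5·√136900 + 0.5·√3600 = 0.5·370 + 0.5·60 = 215
CE = (215)² = 46225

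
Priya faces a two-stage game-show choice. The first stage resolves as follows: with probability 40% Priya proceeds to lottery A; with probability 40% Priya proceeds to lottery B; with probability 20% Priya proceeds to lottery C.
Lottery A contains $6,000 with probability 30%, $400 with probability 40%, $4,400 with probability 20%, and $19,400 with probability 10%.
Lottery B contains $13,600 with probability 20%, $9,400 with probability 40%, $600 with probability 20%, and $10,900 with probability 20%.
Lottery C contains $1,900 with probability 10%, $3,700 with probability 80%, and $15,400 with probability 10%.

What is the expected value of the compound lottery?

$6,362

EV(A) = 0.3 × 6000 + 0.4 × 400 + 0.2 × 4400 + 0.1 × 19400 = 1800 + 160 + 880 + 1940 = 4780
EV(B) = 0.2 × 13600 + 0.4 × 9400 + 0.2 × 600 + 0.2 × 10900 = 2720 + 3760 + 120 + 2180 = 8780
EV(C) = 0.1 × 1900 + 0.8 × 3700 + 0.1 × 15400 = 190 + 2960 + 1540 = 4690
Overall = 0.4 × 4780 + 0.4 × 8780 + 0.2 × 4690 = 1912 + 3512 + 938 = 6362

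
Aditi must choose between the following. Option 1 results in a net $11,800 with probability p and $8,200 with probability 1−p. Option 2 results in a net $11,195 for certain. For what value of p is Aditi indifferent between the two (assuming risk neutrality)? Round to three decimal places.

p·11800 + (1−p)·8200 = 11195
3600p + 8200 = 11195
p = (11195 − 8200) / 3600

p = 0.832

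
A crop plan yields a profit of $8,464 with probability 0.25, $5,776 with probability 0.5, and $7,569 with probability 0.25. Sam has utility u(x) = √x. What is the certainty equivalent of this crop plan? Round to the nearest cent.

E[u] = 0.25·√8464 + 0.5·√5776 + 0.25·√7569 = 0.25·92 + 0.5·76 + 0.25·87 = 82.75
CE = (82.75)² = 6847.5625

$6,847.56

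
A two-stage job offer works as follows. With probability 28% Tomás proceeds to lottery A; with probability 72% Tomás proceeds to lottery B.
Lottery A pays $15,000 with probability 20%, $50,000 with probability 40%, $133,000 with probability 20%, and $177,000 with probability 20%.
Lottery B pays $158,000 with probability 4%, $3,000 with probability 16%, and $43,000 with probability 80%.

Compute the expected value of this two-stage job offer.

EV(A) = 0.2 × 15000 + 0.4 × 50000 + 0.2 × 133000 + 0.2 × 177000 = 3000 + 20000 + 26600 + 35400 = 85000
EV(B) = 0.04 × 158000 + 0.16 × 3000 + 0.8 × 43000 = 6320 + 480 + 34400 = 41200
Overall = 0.28 × 85000 + 0.72 × 41200 = 23800 + 29664 = 53464

$53,464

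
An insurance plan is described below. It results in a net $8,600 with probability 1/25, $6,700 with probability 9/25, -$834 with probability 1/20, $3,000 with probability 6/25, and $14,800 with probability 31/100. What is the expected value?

EV = 1/25 × 8600 + 9/25 × 6700 + 1/20 × (-834) + 6/25 × 3000 + 31/100 × 14800 = 344 + 2412 − 41.7 + 720 + 4588 = 8022.3

$8,022.30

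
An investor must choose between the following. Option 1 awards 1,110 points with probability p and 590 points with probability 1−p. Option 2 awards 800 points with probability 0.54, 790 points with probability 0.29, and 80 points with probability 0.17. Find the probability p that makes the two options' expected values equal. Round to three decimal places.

EV(Option 2) = 0.54 × 800 + 0.29 × 790 + 0.17 × 80 = 432 + 229.1 + 13.6 = 674.7
p·1110 + (1−p)·590 = 674.7
520p + 590 = 674.7
p = (674.7 − 590) / 520

p = 0.163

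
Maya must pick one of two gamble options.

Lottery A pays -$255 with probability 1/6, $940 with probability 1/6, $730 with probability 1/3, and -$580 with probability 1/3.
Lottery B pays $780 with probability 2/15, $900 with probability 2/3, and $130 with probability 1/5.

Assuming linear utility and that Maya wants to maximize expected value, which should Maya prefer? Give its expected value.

Lottery A = 1/6 × (-255) + 1/6 × 940 + 1/3 × 730 + 1/3 × (-580) = -42.5 + 156.6667 + 243.3333 − 193.3333 = 164.1667
Lottery B = 2/15 × 780 + 2/3 × 900 + 1/5 × 130 = 104 + 600 + 26 = 730

Lottery B ($730)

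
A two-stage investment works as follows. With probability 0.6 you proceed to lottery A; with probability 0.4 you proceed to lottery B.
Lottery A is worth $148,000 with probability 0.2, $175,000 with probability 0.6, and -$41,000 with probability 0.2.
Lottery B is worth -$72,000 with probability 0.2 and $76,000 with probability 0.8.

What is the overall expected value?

EV(A) = 0.2 × 148000 + 0.6 × 175000 + 0.2 × (-41000) = 29600 + 105000 − 8200 = 126400
EV(B) = 0.2 × (-72000) + 0.8 × 76000 = -14400 + 60800 = 46400
Overall = 0.6 × 126400 + 0.4 × 46400 = 75840 + 18560 = 94400

$94,400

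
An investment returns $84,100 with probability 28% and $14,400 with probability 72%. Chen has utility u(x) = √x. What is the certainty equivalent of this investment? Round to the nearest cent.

$28,089.76

E[u] = 0.28·√84100 + 0.72·√14400 = 0.28·290 + 0.72·120 = 167.6
CE = (167.6)² = 28089.76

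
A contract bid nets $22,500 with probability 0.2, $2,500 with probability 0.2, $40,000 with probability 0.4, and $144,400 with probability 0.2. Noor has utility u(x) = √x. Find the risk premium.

$11,464

E[u] = 0.2·√22500 + 0.2·√2500 + 0.4·√40000 + 0.2·√144400 = 0.2·150 + 0.2·50 + 0.4·200 + 0.2·380 = 196
CE = (196)² = 38416
Risk premium = EV − CE = 49880 − 38416 = 11464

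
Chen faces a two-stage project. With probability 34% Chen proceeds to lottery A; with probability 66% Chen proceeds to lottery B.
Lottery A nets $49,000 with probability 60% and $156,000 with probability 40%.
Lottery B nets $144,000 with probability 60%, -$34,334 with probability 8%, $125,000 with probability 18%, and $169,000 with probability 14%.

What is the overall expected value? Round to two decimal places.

$116,888.76

EV(A) = 0.6 × 49000 + 0.4 × 156000 = 29400 + 62400 = 91800
EV(B) = 0.6 × 144000 + 0.08 × (-34334) + 0.18 × 125000 + 0.14 × 169000 = 86400 − 2746.72 + 22500 + 23660 = 129813.28
Overall = 0.34 × 91800 + 0.66 × 129813.28 = 31212 + 85676.7648 = 116888.7648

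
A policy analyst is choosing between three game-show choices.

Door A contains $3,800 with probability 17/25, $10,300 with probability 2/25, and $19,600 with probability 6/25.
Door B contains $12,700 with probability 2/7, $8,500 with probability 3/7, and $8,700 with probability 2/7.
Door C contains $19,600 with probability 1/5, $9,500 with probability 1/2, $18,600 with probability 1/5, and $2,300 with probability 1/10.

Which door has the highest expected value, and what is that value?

Door C ($12,620)

Door A = 17/25 × 3800 + 2/25 × 10300 + 6/25 × 19600 = 2584 + 824 + 4704 = 8112
Door B = 2/7 × 12700 + 3/7 × 8500 + 2/7 × 8700 = 3628.5714 + 3642.8571 + 2485.7143 = 9757.1429
Door C = 1/5 × 19600 + 1/2 × 9500 + 1/5 × 18600 + 1/10 × 2300 = 3920 + 4750 + 3720 + 230 = 12620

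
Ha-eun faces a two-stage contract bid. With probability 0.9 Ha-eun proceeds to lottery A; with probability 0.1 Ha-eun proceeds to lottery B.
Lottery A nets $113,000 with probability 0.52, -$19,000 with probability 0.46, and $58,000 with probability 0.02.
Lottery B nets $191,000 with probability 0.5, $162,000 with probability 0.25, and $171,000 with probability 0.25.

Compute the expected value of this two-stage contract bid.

$63,937

EV(A) = 0.52 × 113000 + 0.46 × (-19000) + 0.02 × 58000 = 58760 − 8740 + 1160 = 51180
EV(B) = 0.5 × 191000 + 0.25 × 162000 + 0.25 × 171000 = 95500 + 40500 + 42750 = 178750
Overall = 0.9 × 51180 + 0.1 × 178750 = 46062 + 17875 = 63937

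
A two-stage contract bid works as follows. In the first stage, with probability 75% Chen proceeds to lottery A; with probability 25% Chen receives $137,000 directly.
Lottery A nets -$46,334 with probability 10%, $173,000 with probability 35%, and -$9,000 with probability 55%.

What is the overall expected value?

EV(A) = 0.1 × (-46334) + 0.35 × 173000 + 0.55 × (-9000) = -4633.4 + 60550 − 4950 = 50966.6
Branch B: 137000 (certain)
Overall = 0.75 × 50966.6 + 0.25 × 137000 = 38224.95 + 34250 = 72474.95

$72,474.95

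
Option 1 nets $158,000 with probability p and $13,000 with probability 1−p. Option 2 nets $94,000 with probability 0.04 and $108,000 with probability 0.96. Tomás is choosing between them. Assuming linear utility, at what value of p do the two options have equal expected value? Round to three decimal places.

EV(Option 2) = 0.04 × 94000 + 0.96 × 108000 = 3760 + 103680 = 107440
p·158000 + (1−p)·13000 = 107440
145000p + 13000 = 107440
p = (107440 − 13000) / 145000

p = 0.651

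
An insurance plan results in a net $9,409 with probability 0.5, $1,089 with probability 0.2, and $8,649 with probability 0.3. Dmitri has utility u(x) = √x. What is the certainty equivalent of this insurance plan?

$6,889

E[u] = 0.5·√9409 + 0.2·√1089 + 0.3·√8649 = 0.5·97 + 0.2·33 + 0.3·93 = 83
CE = (83)² = 6889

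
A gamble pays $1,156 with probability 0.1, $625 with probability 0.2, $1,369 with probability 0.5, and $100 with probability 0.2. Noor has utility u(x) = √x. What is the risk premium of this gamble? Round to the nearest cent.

E[u] = 0.1·√1156 + 0.2·√625 + 0.5·√1369 + 0.2·√100 = 0.1·34 + 0.2·25 + 0.5·37 + 0.2·10 = 28.9
CE = (28.9)² = 835.21
Risk premium = EV − CE = 945.1 − 835.21 = 109.89

$109.89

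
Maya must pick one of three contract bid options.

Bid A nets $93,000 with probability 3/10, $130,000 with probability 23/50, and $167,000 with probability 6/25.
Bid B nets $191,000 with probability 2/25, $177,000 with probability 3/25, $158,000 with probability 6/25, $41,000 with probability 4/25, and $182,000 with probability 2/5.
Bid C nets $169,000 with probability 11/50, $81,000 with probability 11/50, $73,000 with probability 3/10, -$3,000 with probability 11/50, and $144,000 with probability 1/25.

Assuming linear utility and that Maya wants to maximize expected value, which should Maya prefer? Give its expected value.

Bid A = 3/10 × 93000 + 23/50 × 130000 + 6/25 × 167000 = 27900 + 59800 + 40080 = 127780
Bid B = 2/25 × 191000 + 3/25 × 177000 + 6/25 × 158000 + 4/25 × 41000 + 2/5 × 182000 = 15280 + 21240 + 37920 + 6560 + 72800 = 153800
Bid C = 11/50 × 169000 + 11/50 × 81000 + 3/10 × 73000 + 11/50 × (-3000) + 1/25 × 144000 = 37180 + 17820 + 21900 − 660 + 5760 = 82000

Bid B ($153,800)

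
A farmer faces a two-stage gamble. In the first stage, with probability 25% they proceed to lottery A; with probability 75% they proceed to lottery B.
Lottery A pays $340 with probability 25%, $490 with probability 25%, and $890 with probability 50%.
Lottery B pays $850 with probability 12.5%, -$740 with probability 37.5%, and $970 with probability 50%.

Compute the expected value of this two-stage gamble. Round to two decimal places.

$398.44

EV(A) = 0.25 × 340 + 0.25 × 490 + 0.5 × 890 = 85 + 122.5 + 445 = 652.5
EV(B) = 0.125 × 850 + 0.375 × (-740) + 0.5 × 970 = 106.25 − 277.5 + 485 = 313.75
Overall = 0.25 × 652.5 + 0.75 × 313.75 = 163.125 + 235.3125 = 398.4375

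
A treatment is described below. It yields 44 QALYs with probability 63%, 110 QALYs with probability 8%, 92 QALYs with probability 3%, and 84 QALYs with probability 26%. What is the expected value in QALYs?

61.12 QALYs

EV = 0.63 × 44 + 0.08 × 110 + 0.03 × 92 + 0.26 × 84 = 27.72 + 8.8 + 2.76 + 21.84 = 61.12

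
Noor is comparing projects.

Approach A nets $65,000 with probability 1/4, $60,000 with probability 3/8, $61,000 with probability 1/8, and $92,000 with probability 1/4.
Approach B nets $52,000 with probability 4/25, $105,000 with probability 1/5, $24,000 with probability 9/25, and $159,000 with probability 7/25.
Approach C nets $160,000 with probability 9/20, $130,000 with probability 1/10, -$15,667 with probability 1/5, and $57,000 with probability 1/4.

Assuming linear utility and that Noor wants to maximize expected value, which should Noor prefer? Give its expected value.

Approach A = 1/4 × 65000 + 3/8 × 60000 + 1/8 × 61000 + 1/4 × 92000 = 16250 + 22500 + 7625 + 23000 = 69375
Approach B = 4/25 × 52000 + 1/5 × 105000 + 9/25 × 24000 + 7/25 × 159000 = 8320 + 21000 + 8640 + 44520 = 82480
Approach C = 9/20 × 160000 + 1/10 × 130000 + 1/5 × (-15667) + 1/4 × 57000 = 72000 + 13000 − 3133.4 + 14250 = 96116.6

Approach C ($96,116.60)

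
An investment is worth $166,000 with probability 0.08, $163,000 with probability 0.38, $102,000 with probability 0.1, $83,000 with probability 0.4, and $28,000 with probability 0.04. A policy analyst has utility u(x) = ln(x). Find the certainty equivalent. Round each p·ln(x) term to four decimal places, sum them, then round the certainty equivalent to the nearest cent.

E[u] = 0.08·ln(166000) + 0.38·ln(163000) + 0.1·ln(102000) + 0.4·ln(83000) + 0.04·ln(28000) = 0.9616 + 4.5606 + 1.1533 + 4.5306 + 0.4096 = 11.6157
CE = e^11.6157 ≈ 110824.15

$110,824.15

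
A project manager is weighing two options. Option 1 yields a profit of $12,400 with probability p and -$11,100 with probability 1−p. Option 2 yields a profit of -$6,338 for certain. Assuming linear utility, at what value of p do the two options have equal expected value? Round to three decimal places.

p·12400 + (1−p)·(-11100) = -6338
23500p − 11100 = -6338
p = (-6338 + 11100) / 23500

p = 0.203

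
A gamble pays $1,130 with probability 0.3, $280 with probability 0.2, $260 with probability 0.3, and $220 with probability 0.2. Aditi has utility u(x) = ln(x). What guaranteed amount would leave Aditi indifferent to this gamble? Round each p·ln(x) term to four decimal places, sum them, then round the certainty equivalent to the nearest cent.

E[u] = 0.3·ln(1130) + 0.2·ln(280) + 0.3·ln(260) + 0.2·ln(220) = 2.1090 + 1.1270 + 1.6682 + 1.0787 = 5.9829
CE = e^5.9829 ≈ 396.59

$396.59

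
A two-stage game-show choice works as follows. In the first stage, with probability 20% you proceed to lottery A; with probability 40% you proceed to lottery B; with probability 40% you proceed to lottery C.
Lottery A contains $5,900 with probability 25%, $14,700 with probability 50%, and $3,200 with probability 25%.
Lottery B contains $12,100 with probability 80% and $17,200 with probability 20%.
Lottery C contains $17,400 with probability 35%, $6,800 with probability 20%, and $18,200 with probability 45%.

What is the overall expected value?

EV(A) = 0.25 × 5900 + 0.5 × 14700 + 0.25 × 3200 = 1475 + 7350 + 800 = 9625
EV(B) = 0.8 × 12100 + 0.2 × 17200 = 9680 + 3440 = 13120
EV(C) = 0.35 × 17400 + 0.2 × 6800 + 0.45 × 18200 = 6090 + 1360 + 8190 = 15640
Overall = 0.2 × 9625 + 0.4 × 13120 + 0.4 × 15640 = 1925 + 5248 + 6256 = 13429

$13,429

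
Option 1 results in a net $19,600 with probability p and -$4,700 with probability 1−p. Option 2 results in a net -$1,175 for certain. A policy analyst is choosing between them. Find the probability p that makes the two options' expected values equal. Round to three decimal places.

p = 0.145

p·19600 + (1−p)·(-4700) = -1175
24300p − 4700 = -1175
p = (-1175 + 4700) / 24300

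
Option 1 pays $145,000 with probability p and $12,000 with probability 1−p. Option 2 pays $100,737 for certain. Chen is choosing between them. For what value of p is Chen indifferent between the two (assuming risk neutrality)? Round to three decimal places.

p·145000 + (1−p)·12000 = 100737
133000p + 12000 = 100737
p = (100737 − 12000) / 133000

p = 0.667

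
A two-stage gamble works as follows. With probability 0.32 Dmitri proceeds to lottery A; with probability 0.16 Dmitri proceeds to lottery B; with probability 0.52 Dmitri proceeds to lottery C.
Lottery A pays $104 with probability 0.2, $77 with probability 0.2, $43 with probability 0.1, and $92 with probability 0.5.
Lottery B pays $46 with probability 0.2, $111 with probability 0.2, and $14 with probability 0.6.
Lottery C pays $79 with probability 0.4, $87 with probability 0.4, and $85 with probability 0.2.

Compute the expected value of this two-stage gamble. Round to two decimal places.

EV(A) = 0.2 × 104 + 0.2 × 77 + 0.1 × 43 + 0.5 × 92 = 20.8 + 15.4 + 4.3 + 46 = 86.5
EV(B) = 0.2 × 46 + 0.2 × 111 + 0.6 × 14 = 9.2 + 22.2 + 8.4 = 39.8
EV(C) = 0.4 × 79 + 0.4 × 87 + 0.2 × 85 = 31.6 + 34.8 + 17 = 83.4
Overall = 0.32 × 86.5 + 0.16 × 39.8 + 0.52 × 83.4 = 27.68 + 6.368 + 43.368 = 77.416

$77.42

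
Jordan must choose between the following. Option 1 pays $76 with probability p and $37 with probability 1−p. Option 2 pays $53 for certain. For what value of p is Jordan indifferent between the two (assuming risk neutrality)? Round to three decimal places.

p = 0.410

p·76 + (1−p)·37 = 53
39p + 37 = 53
p = (53 − 37) / 39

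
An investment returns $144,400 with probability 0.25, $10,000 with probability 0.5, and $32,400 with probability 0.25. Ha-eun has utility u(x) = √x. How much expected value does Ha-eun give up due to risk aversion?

E[u] = 0.25·√144400 + 0.5·√10000 + 0.25·√32400 = 0.25·380 + 0.5·100 + 0.25·180 = 190
CE = (190)² = 36100
Risk premium = EV − CE = 49200 − 36100 = 13100

$13,100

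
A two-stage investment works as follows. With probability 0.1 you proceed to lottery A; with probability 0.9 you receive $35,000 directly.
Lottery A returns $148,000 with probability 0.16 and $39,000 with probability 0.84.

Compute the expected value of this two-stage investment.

$37,144

EV(A) = 0.16 × 148000 + 0.84 × 39000 = 23680 + 32760 = 56440
Branch B: 35000 (certain)
Overall = 0.1 × 56440 + 0.9 × 35000 = 5644 + 31500 = 37144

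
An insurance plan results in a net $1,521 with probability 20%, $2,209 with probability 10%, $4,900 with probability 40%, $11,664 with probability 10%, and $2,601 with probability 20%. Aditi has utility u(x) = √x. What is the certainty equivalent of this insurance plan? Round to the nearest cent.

$3,782.25

E[u] = 0.2·√1521 + 0.1·√2209 + 0.4·√4900 + 0.1·√11664 + 0.2·√2601 = 0.2·39 + 0.1·47 + 0.4·70 + 0.1·108 + 0.2·51 = 61.5
CE = (61.5)² = 3782.25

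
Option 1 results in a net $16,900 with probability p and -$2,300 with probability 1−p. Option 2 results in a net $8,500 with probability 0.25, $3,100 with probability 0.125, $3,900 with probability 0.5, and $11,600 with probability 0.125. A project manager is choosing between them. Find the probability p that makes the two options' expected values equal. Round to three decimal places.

p = 0.428

EV(Option 2) = 0.25 × 8500 + 0.125 × 3100 + 0.5 × 3900 + 0.125 × 11600 = 2125 + 387.5 + 1950 + 1450 = 5912.5
p·16900 + (1−p)·(-2300) = 5912.5
19200p − 2300 = 5912.5
p = (5912.5 + 2300) / 19200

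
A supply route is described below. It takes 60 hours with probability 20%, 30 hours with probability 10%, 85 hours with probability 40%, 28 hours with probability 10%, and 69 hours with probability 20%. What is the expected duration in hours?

EV = 0.2 × 60 + 0.1 × 30 + 0.4 × 85 + 0.1 × 28 + 0.2 × 69 = 12 + 3 + 34 + 2.8 + 13.8 = 65.6

65.6 hours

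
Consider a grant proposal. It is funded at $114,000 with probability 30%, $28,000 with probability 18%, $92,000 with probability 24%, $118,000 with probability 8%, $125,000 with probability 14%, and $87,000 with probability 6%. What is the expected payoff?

$93,480

EV = 0.3 × 114000 + 0.18 × 28000 + 0.24 × 92000 + 0.08 × 118000 + 0.14 × 125000 + 0.06 × 87000 = 34200 + 5040 + 22080 + 9440 + 17500 + 5220 = 93480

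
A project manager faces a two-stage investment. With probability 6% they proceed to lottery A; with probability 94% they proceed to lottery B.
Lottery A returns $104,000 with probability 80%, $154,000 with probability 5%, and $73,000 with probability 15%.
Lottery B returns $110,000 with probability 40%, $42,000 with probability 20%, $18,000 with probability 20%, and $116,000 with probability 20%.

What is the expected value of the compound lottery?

EV(A) = 0.8 × 104000 + 0.05 × 154000 + 0.15 × 73000 = 83200 + 7700 + 10950 = 101850
EV(B) = 0.4 × 110000 + 0.2 × 42000 + 0.2 × 18000 + 0.2 × 116000 = 44000 + 8400 + 3600 + 23200 = 79200
Overall = 0.06 × 101850 + 0.94 × 79200 = 6111 + 74448 = 80559

$80,559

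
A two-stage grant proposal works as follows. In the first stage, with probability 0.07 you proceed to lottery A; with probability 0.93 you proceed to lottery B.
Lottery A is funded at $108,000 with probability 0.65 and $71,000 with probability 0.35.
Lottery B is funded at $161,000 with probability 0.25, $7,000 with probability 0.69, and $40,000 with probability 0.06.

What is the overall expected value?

$50,809.90

EV(A) = 0.65 × 108000 + 0.35 × 71000 = 70200 + 24850 = 95050
EV(B) = 0.25 × 161000 + 0.69 × 7000 + 0.06 × 40000 = 40250 + 4830 + 2400 = 47480
Overall = 0.07 × 95050 + 0.93 × 47480 = 6653.5 + 44156.4 = 50809.9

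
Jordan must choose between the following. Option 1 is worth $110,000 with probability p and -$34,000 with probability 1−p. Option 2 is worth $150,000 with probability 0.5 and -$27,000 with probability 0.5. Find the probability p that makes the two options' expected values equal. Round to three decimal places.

EV(Option 2) = 0.5 × 150000 + 0.5 × (-27000) = 75000 − 13500 = 61500
p·110000 + (1−p)·(-34000) = 61500
144000p − 34000 = 61500
p = (61500 + 34000) / 144000

p = 0.663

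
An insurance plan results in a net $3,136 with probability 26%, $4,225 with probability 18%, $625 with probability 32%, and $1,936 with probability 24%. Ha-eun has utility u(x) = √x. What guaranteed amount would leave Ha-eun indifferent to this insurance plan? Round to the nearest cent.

$2,008.83

E[u] = 0.26·√3136 + 0.18·√4225 + 0.32·√625 + 0.24·√1936 = 0.26·56 + 0.18·65 + 0.32·25 + 0.24·44 = 44.82
CE = (44.82)² = 2008.8324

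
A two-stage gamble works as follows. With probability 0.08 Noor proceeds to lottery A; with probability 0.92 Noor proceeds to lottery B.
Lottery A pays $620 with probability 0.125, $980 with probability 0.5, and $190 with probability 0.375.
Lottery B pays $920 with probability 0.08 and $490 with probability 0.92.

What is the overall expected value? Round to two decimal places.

$533.55

EV(A) = 0.125 × 620 + 0.5 × 980 + 0.375 × 190 = 77.5 + 490 + 71.25 = 638.75
EV(B) = 0.08 × 920 + 0.92 × 490 = 73.6 + 450.8 = 524.4
Overall = 0.08 × 638.75 + 0.92 × 524.4 = 51.1 + 482.448 = 533.548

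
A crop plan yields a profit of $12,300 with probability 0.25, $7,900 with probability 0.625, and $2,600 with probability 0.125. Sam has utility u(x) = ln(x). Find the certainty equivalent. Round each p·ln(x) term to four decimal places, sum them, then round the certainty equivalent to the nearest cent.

E[u] = 0.25·ln(12300) + 0.625·ln(7900) + 0.125·ln(2600) = 2.3543 + 5.6091 + 0.9829 = 8.9463
CE = e^8.9463 ≈ 7679.43

$7,679.43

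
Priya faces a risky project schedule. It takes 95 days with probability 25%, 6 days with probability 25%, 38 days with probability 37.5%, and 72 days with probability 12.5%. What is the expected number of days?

EV = 0.25 × 95 + 0.25 × 6 + 0.375 × 38 + 0.125 × 72 = 23.75 + 1.5 + 14.25 + 9 = 48.5

48.5 days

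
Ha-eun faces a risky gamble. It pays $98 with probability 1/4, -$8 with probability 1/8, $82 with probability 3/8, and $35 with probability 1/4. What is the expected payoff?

$63

EV = 1/4 × 98 + 1/8 × (-8) + 3/8 × 82 + 1/4 × 35 = 24.5 − 1 + 30.75 + 8.75 = 63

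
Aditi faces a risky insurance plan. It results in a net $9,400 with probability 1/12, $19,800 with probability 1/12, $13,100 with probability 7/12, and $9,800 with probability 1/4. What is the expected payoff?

$12,525

EV = 1/12 × 9400 + 1/12 × 19800 + 7/12 × 13100 + 1/4 × 9800 = 783.3333 + 1650 + 7641.6667 + 2450 = 12525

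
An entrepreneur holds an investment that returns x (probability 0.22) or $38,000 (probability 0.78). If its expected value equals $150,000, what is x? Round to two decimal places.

0.22·x + 0.78·38000 = 150000
0.22·x = 150000 − 29640 = 120360
x = 120360 / 0.22 = 547090.9091

x = $547,090.91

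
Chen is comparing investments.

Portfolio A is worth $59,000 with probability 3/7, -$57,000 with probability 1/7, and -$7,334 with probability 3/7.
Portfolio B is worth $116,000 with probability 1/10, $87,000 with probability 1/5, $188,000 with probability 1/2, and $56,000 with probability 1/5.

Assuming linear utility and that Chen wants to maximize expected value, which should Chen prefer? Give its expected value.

Portfolio B ($134,200)

Portfolio A = 3/7 × 59000 + 1/7 × (-57000) + 3/7 × (-7334) = 25285.7143 − 8142.8571 − 3143.1429 = 13999.7143
Portfolio B = 1/10 × 116000 + 1/5 × 87000 + 1/2 × 188000 + 1/5 × 56000 = 11600 + 17400 + 94000 + 11200 = 134200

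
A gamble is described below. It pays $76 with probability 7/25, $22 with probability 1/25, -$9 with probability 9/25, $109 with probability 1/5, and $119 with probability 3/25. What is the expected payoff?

EV = 7/25 × 76 + 1/25 × 22 + 9/25 × (-9) + 1/5 × 109 + 3/25 × 119 = 21.28 + 0.88 − 3.24 + 21.8 + 14.28 = 55

$55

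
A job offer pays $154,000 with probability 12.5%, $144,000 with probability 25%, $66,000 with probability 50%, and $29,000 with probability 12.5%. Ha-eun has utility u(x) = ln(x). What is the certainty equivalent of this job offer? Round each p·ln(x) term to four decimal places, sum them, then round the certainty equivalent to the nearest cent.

$80,466.80

E[u] = 0.125·ln(154000) + 0.25·ln(144000) + 0.5·ln(66000) + 0.125·ln(29000) = 1.4931 + 2.9694 + 5.5487 + 1.2844 = 11.2956
CE = e^11.2956 ≈ 80466.80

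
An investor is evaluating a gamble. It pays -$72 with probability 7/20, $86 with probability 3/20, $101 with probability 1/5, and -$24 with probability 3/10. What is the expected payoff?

EV = 7/20 × (-72) + 3/20 × 86 + 1/5 × 101 + 3/10 × (-24) = -25.2 + 12.9 + 20.2 − 7.2 = 0.7

$0.70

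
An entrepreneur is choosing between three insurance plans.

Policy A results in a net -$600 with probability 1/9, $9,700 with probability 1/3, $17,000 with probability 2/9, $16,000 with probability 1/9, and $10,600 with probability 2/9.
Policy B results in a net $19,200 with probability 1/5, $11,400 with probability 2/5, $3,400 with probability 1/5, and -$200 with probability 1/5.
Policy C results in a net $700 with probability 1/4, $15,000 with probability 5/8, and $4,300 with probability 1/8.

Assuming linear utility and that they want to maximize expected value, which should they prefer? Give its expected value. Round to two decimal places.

Policy A = 1/9 × (-600) + 1/3 × 9700 + 2/9 × 17000 + 1/9 × 16000 + 2/9 × 10600 = -66.6667 + 3233.3333 + 3777.7778 + 1777.7778 + 2355.5556 = 11077.7778
Policy B = 1/5 × 19200 + 2/5 × 11400 + 1/5 × 3400 + 1/5 × (-200) = 3840 + 4560 + 680 − 40 = 9040
Policy C = 1/4 × 700 + 5/8 × 15000 + 1/8 × 4300 = 175 + 9375 + 537.5 = 10087.5

Policy A ($11,077.78)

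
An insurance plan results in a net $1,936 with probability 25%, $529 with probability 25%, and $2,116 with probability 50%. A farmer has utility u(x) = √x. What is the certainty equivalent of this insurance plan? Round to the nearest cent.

$1,580.06

E[u] = 0.25·√1936 + 0.25·√529 + 0.5·√2116 = 0.25·44 + 0.25·23 + 0.5·46 = 39.75
CE = (39.75)² = 1580.0625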